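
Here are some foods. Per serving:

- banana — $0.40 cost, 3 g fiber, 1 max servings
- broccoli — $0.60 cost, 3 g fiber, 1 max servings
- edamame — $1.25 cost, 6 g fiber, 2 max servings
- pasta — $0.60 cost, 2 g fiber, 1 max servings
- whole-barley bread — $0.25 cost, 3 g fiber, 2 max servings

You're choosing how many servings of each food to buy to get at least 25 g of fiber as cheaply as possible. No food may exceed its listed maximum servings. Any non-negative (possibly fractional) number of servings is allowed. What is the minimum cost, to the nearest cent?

Cost per g of fiber: whole-barley bread $0.0833, banana $0.1333, broccoli $0.2000, edamame $0.2083, pasta $0.3000.
Take 2 servings of whole-barley bread: +6.0 g fiber for $0.50 (total $0.50, still need 19.0 g).
Take 1 serving of banana: +3.0 g fiber for $0.40 (total $0.90, still need 16.0 g).
Take 1 serving of broccoli: +3.0 g fiber for $0.60 (total $1.50, still need 13.0 g).
Take 2 servings of edamame: +12.0 g fiber for $2.50 (total $4.00, still need 1.0 g).
Take 0.5 servings of pasta: +1.0 g fiber for $0.30 (total $4.30, still need 0.0 g).
Greedy by cheapest-per-g is optimal for a single linear constraint, so the minimum cost is $4.30.

$4.30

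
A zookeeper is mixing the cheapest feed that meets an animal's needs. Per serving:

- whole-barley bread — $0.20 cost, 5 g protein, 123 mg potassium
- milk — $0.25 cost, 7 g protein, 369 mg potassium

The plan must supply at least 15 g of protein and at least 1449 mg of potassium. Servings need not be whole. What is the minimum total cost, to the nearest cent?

$0.98

Two binding constraints pin down two serving amounts, so the optimal mix uses at most two foods. The candidates are each food alone (scaled to the tighter of protein/potassium) and each pair with both constraints tight.
whole-barley bread only: max(15/5, 1449/123) = 11.78 servings → $2.36.
milk only: max(15/7, 1449/369) = 3.927 servings → $0.98.
whole-barley bread + milk with both targets exact would need a negative amount; discard.
So the least-cost plan costs $0.98.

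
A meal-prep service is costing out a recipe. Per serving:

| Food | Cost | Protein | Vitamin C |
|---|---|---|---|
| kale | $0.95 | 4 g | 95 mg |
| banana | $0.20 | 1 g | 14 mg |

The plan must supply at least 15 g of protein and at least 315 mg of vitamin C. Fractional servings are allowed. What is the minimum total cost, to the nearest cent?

This is a tiny linear program; its minimum lies at a vertex of the feasible set. List the vertices and price them.
kale only: max(15/4, 315/95) = 3.75 servings → $3.56.
banana only: max(15/1, 315/14) = 22.5 servings → $4.50.
kale + banana with both tight: 2.692 servings and 4.231 servings → $3.40.
The minimum over all feasible corners is $3.40.

$3.40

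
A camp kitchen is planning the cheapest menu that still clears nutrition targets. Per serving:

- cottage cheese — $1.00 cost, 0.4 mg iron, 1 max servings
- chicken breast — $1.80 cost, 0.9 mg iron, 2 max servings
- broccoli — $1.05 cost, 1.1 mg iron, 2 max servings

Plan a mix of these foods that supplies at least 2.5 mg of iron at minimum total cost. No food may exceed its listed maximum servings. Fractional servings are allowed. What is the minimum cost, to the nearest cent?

Cost per mg of iron: broccoli $0.9545, chicken breast $2.0000, cottage cheese $2.5000.
Take 2 servings of broccoli: +2.2 mg iron for $2.10 (total $2.10, still need 0.3 mg).
Take 0.3333 servings of chicken breast: +0.3 mg iron for $0.60 (total $2.70, still need 0.0 mg).
Greedy by cheapest-per-mg is optimal for a single linear constraint, so the minimum cost is $2.70.

$2.70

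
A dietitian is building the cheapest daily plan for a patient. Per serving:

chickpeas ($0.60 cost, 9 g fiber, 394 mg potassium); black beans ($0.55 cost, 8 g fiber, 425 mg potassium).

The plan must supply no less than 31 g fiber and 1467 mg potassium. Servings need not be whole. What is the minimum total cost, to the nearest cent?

chickpeas only: max(31/9, 1467/394) = 3.723 servings → $2.23.
black beans only: max(31/8, 1467/425) = 3.875 servings → $2.13.
chickpeas + black beans with both tight: 2.138 servings and 1.47 servings → $2.09.
The minimum over all feasible corners is $2.09.

$2.09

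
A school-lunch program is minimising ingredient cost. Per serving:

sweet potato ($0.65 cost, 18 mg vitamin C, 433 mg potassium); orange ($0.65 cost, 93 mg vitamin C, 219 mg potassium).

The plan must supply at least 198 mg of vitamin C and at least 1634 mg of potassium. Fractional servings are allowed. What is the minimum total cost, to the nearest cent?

Check every corner: each single food scaled to meet both minima, and each pair solved so both constraints bind.
sweet potato only: max(198/18, 1634/433) = 11 servings → $7.15.
orange only: max(198/93, 1634/219) = 7.461 servings → $4.85.
sweet potato + orange with both tight: 2.99 servings and 1.55 servings → $2.95.
Cheapest feasible corner: $2.95.

$2.95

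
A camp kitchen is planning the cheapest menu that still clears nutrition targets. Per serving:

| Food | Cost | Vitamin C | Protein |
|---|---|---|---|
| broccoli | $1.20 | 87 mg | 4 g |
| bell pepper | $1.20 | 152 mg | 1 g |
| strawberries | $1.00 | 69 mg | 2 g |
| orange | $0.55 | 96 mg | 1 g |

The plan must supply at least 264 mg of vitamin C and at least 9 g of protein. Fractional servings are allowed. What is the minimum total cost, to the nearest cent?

At the optimum either one food covers both requirements or two foods hit both targets exactly; no other combination can be cheaper.
broccoli only: max(264/87, 9/4) = 3.034 servings → $3.64.
bell pepper only: max(264/152, 9/1) = 9 servings → $10.80.
strawberries only: max(264/69, 9/2) = 4.5 servings → $4.50.
orange only: max(264/96, 9/1) = 9 servings → $4.95.
broccoli + bell pepper with both tight: 2.119 servings and 0.524 servings → $3.17.
broccoli + strawberries with both tight: 0.9118 servings and 2.676 servings → $3.77.
broccoli + orange with both tight: 2.02 servings and 0.9192 servings → $2.93.
bell pepper + strawberries with both targets exact would need a negative amount; discard.
bell pepper + orange: intersection lies outside the first quadrant.
strawberries + orange with both targets exact would need a negative amount; discard.
The minimum over all feasible corners is $2.93.

$2.93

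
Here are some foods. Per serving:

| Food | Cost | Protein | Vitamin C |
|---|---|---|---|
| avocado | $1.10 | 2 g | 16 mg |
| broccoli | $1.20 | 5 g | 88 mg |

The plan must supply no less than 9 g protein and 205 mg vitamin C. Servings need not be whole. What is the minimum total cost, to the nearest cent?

This is a tiny linear program; its minimum lies at a vertex of the feasible set. List the vertices and price them.
avocado only: max(9/2, 205/16) = 12.81 servings → $14.09.
broccoli only: max(9/5, 205/88) = 2.33 servings → $2.80.
avocado + broccoli with both targets exact would need a negative amount; discard.
Cheapest feasible corner: $2.80.

$2.80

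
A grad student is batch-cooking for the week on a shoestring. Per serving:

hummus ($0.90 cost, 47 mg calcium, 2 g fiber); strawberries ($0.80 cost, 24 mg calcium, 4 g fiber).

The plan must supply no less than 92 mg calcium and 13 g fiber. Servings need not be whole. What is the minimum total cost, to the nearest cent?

$2.80

With two linear requirements the optimum uses one or two foods; enumerate the corners.
hummus only: max(92/47, 13/2) = 6.5 servings → $5.85.
strawberries only: max(92/24, 13/4) = 3.833 servings → $3.07.
hummus + strawberries with both tight: 0.4 servings and 3.05 servings → $2.80.
So the least-cost plan costs $2.80.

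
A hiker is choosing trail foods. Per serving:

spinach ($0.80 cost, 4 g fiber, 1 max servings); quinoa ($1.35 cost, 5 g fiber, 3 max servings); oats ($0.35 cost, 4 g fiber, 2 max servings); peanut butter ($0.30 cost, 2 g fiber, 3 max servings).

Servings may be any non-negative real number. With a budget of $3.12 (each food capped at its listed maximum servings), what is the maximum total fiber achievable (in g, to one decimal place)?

20.7 g

Fiber per dollar: oats 11.43, peanut butter 6.667, spinach 5, quinoa 3.704.
Take 2 servings of oats: spends $0.70, +8.0 g fiber (running total 8.0 g).
Take 3 servings of peanut butter: spends $0.90, +6.0 g fiber (running total 14.0 g).
Take 1 serving of spinach: spends $0.80, +4.0 g fiber (running total 18.0 g).
Take 0.5333 servings of quinoa: spends $0.72, +2.7 g fiber (running total 20.7 g).
Filling greedily by fiber-per-dollar is optimal for one linear limit, giving 20.7 g.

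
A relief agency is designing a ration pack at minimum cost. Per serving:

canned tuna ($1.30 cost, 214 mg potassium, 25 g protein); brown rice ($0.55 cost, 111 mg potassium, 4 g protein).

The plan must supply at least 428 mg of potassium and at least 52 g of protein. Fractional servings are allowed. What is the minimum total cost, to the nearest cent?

Two binding constraints pin down two serving amounts, so the optimal mix uses at most two foods. The candidates are each food alone (scaled to the tighter of potassium/protein) and each pair with both constraints tight.
canned tuna only: max(428/214, 52/25) = 2.08 servings → $2.70.
brown rice only: max(428/111, 52/4) = 13 servings → $7.15.
canned tuna + brown rice with both targets exact would need a negative amount; discard.
The minimum over all feasible corners is $2.70.

$2.70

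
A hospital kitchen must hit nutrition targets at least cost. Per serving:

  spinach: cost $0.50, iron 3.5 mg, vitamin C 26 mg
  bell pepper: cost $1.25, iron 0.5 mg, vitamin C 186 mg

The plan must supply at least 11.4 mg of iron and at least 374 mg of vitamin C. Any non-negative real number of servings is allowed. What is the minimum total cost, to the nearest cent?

$3.50

The cheapest plan sits at a corner of the feasible region — with two constraints it uses at most two foods.
spinach only: max(11.4/3.5, 374/26) = 14.38 servings → $7.19.
bell pepper only: max(11.4/0.5, 374/186) = 22.8 servings → $28.50.
spinach + bell pepper with both tight: 3.03 servings and 1.587 servings → $3.50.
The minimum over all feasible corners is $3.50.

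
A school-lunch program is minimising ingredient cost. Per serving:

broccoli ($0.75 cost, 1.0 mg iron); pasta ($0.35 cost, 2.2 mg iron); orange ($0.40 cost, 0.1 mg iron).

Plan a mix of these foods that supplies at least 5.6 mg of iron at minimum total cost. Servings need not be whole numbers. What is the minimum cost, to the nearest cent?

$0.89

Cost per mg of iron: pasta $0.1591, broccoli $0.7500, orange $4.0000.
With no serving limits, use only pasta: 5.6 mg / 2.2 mg = 2.545 servings × $0.35 = $0.89.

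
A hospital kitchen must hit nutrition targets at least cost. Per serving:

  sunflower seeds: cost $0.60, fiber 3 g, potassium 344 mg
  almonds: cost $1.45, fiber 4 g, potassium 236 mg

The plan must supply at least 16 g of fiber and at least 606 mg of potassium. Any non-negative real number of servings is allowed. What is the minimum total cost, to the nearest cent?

An LP optimum is at a vertex; with two nutrient constraints at most two foods are used. Check each candidate.
sunflower seeds only: max(16/3, 606/344) = 5.333 servings → $3.20.
almonds only: max(16/4, 606/236) = 4 servings → $5.80.
sunflower seeds + almonds with both targets exact would need a negative amount; discard.
Cheapest feasible corner: $3.20.

$3.20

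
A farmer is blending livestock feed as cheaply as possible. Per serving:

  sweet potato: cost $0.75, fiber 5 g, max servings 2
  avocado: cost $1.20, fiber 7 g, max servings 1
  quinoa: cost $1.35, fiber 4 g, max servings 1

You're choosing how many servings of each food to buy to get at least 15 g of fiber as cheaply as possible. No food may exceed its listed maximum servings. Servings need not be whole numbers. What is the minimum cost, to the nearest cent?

$2.36

Cost per g of fiber: sweet potato $0.1500, avocado $0.1714, quinoa $0.3375.
Take 2 servings of sweet potato: +10.0 g fiber for $1.50 (total $1.50, still need 5.0 g).
Take 0.7143 servings of avocado: +5.0 g fiber for $0.86 (total $2.36, still need 0.0 g).
Filling from the cheapest source first is optimal under one linear minimum: $2.36.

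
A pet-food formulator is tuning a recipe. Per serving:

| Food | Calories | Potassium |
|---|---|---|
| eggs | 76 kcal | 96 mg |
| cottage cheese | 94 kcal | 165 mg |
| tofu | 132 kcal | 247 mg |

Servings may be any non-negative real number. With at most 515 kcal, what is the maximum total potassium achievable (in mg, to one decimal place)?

963.7 mg

Potassium per kcal: tofu 1.871, cottage cheese 1.755, eggs 1.263.
With no serving limits, spend the whole calories allowance on tofu: 515 kcal / 132 kcal × 247 mg = 963.7 mg.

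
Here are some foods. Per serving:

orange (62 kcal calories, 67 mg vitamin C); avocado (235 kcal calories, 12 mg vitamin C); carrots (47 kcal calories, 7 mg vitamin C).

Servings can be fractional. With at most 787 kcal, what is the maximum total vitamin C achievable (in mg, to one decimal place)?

Vitamin C per kcal: orange 1.081, carrots 0.1489, avocado 0.05106.
With no serving limits, spend the whole calories allowance on orange: 787 kcal / 62 kcal × 67 mg = 850.5 mg.

850.5 mg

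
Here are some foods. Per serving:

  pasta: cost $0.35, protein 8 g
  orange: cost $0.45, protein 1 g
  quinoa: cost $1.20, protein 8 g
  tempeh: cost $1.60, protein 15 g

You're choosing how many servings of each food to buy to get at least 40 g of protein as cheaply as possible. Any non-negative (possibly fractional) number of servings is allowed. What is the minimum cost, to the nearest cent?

Cost per g of protein: pasta $0.0437, tempeh $0.1067, quinoa $0.1500, orange $0.4500.
With no serving limits, use only pasta: 40 g / 8 g = 5 servings × $0.35 = $1.75.

$1.75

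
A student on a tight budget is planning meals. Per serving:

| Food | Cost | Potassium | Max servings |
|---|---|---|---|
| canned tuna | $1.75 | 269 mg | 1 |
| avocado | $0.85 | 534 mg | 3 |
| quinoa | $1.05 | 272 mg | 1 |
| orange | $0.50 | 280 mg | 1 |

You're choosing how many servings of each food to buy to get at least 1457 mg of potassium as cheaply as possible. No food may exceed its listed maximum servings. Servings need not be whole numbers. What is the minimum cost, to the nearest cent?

Cost per mg of potassium: avocado $0.0016, orange $0.0018, quinoa $0.0039, canned tuna $0.0065.
Take 2.728 servings of avocado: +1457.0 mg potassium for $2.32 (total $2.32, still need 0.0 mg).
Greedy by cheapest-per-mg is optimal for a single linear constraint, so the minimum cost is $2.32.

$2.32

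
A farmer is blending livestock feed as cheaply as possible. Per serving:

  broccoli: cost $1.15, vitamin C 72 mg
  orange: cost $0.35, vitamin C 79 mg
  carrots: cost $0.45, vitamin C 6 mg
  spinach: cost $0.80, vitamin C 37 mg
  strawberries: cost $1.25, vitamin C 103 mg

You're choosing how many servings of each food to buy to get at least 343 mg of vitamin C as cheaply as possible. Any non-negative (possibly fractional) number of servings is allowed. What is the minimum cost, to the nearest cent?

$1.52

Cost per mg of vitamin C: orange $0.0044, strawberries $0.0121, broccoli $0.0160, spinach $0.0216, carrots $0.0750.
With no serving limits, use only orange: 343 mg / 79 mg = 4.342 servings × $0.35 = $1.52.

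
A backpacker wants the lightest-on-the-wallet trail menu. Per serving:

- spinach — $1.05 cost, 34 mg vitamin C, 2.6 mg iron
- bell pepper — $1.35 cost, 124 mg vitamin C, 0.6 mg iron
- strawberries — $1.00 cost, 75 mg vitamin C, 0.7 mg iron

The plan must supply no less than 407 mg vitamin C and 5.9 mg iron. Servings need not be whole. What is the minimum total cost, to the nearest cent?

$5.53

This is a tiny linear program; its minimum lies at a vertex of the feasible set. List the vertices and price them.
spinach only: max(407/34, 5.9/2.6) = 11.97 servings → $12.57.
bell pepper only: max(407/124, 5.9/0.6) = 9.833 servings → $13.28.
strawberries only: max(407/75, 5.9/0.7) = 8.429 servings → $8.43.
spinach + bell pepper with both tight: 1.614 servings and 2.84 servings → $5.53.
spinach + strawberries with both tight: 0.9206 servings and 5.009 servings → $5.98.
bell pepper + strawberries: the both-tight solution has a negative serving — not a feasible corner.
So the least-cost plan costs $5.53.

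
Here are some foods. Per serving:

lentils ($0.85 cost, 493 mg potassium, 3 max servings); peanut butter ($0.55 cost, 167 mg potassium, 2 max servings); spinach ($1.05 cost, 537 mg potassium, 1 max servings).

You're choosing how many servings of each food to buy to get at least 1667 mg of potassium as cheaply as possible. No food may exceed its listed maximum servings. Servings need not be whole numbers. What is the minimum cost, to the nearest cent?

$2.92

Cost per mg of potassium: lentils $0.0017, spinach $0.0020, peanut butter $0.0033.
Take 3 servings of lentils: +1479.0 mg potassium for $2.55 (total $2.55, still need 188.0 mg).
Take 0.3501 servings of spinach: +188.0 mg potassium for $0.37 (total $2.92, still need 0.0 mg).
Greedy by cheapest-per-mg is optimal for a single linear constraint, so the minimum cost is $2.92.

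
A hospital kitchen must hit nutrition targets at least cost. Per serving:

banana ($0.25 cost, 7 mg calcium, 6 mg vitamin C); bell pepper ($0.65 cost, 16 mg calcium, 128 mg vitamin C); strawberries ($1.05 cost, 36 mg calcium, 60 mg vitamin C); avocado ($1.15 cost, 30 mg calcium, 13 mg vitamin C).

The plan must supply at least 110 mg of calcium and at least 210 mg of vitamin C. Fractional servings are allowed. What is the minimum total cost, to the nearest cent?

At the optimum either one food covers both requirements or two foods hit both targets exactly; no other combination can be cheaper.
banana only: max(110/7, 210/6) = 35 servings → $8.75.
bell pepper only: max(110/16, 210/128) = 6.875 servings → $4.47.
strawberries only: max(110/36, 210/60) = 3.5 servings → $3.67.
avocado only: max(110/30, 210/13) = 16.15 servings → $18.58.
banana + bell pepper with both tight: 13.4 servings and 1.012 servings → $4.01.
banana + strawberries: intersection lies outside the first quadrant.
banana + avocado with both targets exact would need a negative amount; discard.
bell pepper + strawberries with both tight: 0.2632 servings and 2.939 servings → $3.26.
bell pepper + avocado with both tight: 1.341 servings and 2.952 servings → $4.27.
strawberries + avocado: the both-tight solution has a negative serving — not a feasible corner.
So the least-cost plan costs $3.26.

$3.26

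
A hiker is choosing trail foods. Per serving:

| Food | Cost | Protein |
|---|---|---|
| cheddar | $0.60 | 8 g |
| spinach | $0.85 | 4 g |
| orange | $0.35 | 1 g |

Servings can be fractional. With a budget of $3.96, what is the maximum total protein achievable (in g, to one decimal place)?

52.8 g

Protein per dollar: cheddar 13.33, spinach 4.706, orange 2.857.
With no serving limits, spend the whole cost allowance on cheddar: $3.96 / $0.60 × 8 g = 52.8 g.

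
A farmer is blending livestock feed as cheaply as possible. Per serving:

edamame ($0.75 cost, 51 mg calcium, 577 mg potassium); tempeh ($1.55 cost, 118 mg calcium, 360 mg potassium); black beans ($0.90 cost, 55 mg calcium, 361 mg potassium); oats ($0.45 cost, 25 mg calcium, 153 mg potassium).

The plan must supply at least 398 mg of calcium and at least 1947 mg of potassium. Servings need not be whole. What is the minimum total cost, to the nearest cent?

Check every corner: each single food scaled to meet both minima, and each pair solved so both constraints bind.
edamame only: max(398/51, 1947/577) = 7.804 servings → $5.85.
tempeh only: max(398/118, 1947/360) = 5.408 servings → $8.38.
black beans only: max(398/55, 1947/361) = 7.236 servings → $6.51.
oats only: max(398/25, 1947/153) = 15.92 servings → $7.16.
edamame + tempeh with both tight: 1.739 servings and 2.621 servings → $5.37.
edamame + black beans: the both-tight solution has a negative serving — not a feasible corner.
edamame + oats with both targets exact would need a negative amount; discard.
tempeh + black beans with both tight: 1.605 servings and 3.793 servings → $5.90.
tempeh + oats with both tight: 1.35 servings and 9.55 servings → $6.39.
black beans + oats: the both-tight solution has a negative serving — not a feasible corner.
So the least-cost plan costs $5.37.

$5.37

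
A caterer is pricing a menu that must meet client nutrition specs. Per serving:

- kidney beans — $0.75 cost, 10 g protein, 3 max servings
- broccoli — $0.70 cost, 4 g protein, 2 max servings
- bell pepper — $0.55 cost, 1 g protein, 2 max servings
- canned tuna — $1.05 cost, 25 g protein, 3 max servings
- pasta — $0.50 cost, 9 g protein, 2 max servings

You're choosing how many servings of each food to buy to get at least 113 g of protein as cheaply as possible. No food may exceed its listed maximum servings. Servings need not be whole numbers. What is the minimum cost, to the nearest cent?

$5.65

Cost per g of protein: canned tuna $0.0420, pasta $0.0556, kidney beans $0.0750, broccoli $0.1750, bell pepper $0.5500.
Take 3 servings of canned tuna: +75.0 g protein for $3.15 (total $3.15, still need 38.0 g).
Take 2 servings of pasta: +18.0 g protein for $1.00 (total $4.15, still need 20.0 g).
Take 2 servings of kidney beans: +20.0 g protein for $1.50 (total $5.65, still need 0.0 g).
Filling from the cheapest source first is optimal under one linear minimum: $5.65.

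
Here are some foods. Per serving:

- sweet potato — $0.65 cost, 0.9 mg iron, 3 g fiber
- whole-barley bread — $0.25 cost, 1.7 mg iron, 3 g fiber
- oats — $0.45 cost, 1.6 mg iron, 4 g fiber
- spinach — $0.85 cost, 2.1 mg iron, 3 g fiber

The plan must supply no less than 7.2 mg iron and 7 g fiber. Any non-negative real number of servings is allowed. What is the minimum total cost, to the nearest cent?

$1.06

Check every corner: each single food scaled to meet both minima, and each pair solved so both constraints bind.
sweet potato only: max(7.2/0.9, 7/3) = 8 servings → $5.20.
whole-barley bread only: max(7.2/1.7, 7/3) = 4.235 servings → $1.06.
oats only: max(7.2/1.6, 7/4) = 4.5 servings → $2.02.
spinach only: max(7.2/2.1, 7/3) = 3.429 servings → $2.91.
sweet potato + whole-barley bread: intersection lies outside the first quadrant.
sweet potato + oats with both targets exact would need a negative amount; discard.
sweet potato + spinach: intersection lies outside the first quadrant.
whole-barley bread + oats: intersection lies outside the first quadrant.
whole-barley bread + spinach with both targets exact would need a negative amount; discard.
oats + spinach with both targets exact would need a negative amount; discard.
The minimum over all feasible corners is $1.06.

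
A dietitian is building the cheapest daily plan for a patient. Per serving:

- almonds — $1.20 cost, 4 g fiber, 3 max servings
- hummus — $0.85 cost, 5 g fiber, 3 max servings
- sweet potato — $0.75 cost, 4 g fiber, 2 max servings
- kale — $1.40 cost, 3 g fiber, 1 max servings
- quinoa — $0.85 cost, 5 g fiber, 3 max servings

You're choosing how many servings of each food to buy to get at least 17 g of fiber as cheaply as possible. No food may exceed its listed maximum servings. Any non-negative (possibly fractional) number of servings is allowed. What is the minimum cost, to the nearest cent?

$2.89

Cost per g of fiber: hummus $0.1700, quinoa $0.1700, sweet potato $0.1875, almonds $0.3000, kale $0.4667.
Take 3 servings of hummus: +15.0 g fiber for $2.55 (total $2.55, still need 2.0 g).
Take 0.4 servings of quinoa: +2.0 g fiber for $0.34 (total $2.89, still need 0.0 g).
Greedy by cheapest-per-g is optimal for a single linear constraint, so the minimum cost is $2.89.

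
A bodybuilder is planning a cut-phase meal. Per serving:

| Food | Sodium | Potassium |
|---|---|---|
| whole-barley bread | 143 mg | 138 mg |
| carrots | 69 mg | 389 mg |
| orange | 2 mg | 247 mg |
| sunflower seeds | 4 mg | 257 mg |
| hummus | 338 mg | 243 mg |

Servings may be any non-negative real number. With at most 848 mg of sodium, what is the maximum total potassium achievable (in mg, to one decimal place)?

Potassium per mg sodium: orange 123.5, sunflower seeds 64.25, carrots 5.638, whole-barley bread 0.965, hummus 0.7189.
With no serving limits, spend the whole sodium allowance on orange: 848 mg / 2 mg × 247 mg = 104728.0 mg.

104728.0 mg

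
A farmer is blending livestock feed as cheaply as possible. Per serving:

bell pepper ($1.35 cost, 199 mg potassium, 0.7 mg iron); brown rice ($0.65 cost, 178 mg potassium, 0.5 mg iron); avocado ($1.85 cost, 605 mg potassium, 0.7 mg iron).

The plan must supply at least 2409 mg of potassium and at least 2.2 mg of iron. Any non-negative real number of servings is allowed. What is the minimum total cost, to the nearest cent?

$7.37

bell pepper only: max(2409/199, 2.2/0.7) = 12.11 servings → $16.34.
brown rice only: max(2409/178, 2.2/0.5) = 13.53 servings → $8.80.
avocado only: max(2409/605, 2.2/0.7) = 3.982 servings → $7.37.
bell pepper + brown rice: intersection lies outside the first quadrant.
bell pepper + avocado with both targets exact would need a negative amount; discard.
brown rice + avocado with both targets exact would need a negative amount; discard.
Cheapest feasible corner: $7.37.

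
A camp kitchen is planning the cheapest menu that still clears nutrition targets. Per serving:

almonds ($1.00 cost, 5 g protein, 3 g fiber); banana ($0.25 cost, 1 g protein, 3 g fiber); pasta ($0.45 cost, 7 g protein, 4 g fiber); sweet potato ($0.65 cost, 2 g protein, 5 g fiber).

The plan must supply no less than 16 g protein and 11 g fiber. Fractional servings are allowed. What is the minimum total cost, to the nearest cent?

Two binding constraints pin down two serving amounts, so the optimal mix uses at most two foods. The candidates are each food alone (scaled to the tighter of protein/fiber) and each pair with both constraints tight.
almonds only: max(16/5, 11/3) = 3.667 servings → $3.67.
banana only: max(16/1, 11/3) = 16 servings → $4.00.
pasta only: max(16/7, 11/4) = 2.75 servings → $1.24.
sweet potato only: max(16/2, 11/5) = 8 servings → $5.20.
almonds + banana with both tight: 3.083 servings and 0.5833 servings → $3.23.
almonds + pasta with both targets exact would need a negative amount; discard.
almonds + sweet potato with both tight: 3.053 servings and 0.3684 servings → $3.29.
banana + pasta with both tight: 0.7647 servings and 2.176 servings → $1.17.
banana + sweet potato with both targets exact would need a negative amount; discard.
pasta + sweet potato with both tight: 2.148 servings and 0.4815 servings → $1.28.
So the least-cost plan costs $1.17.

$1.17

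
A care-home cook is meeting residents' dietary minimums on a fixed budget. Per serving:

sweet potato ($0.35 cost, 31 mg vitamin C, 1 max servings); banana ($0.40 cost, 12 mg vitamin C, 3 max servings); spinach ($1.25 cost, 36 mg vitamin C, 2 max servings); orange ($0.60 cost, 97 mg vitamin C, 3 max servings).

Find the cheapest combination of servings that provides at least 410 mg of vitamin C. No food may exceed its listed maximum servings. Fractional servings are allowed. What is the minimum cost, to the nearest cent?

$5.16

Cost per mg of vitamin C: orange $0.0062, sweet potato $0.0113, banana $0.0333, spinach $0.0347.
Take 3 servings of orange: +291.0 mg vitamin C for $1.80 (total $1.80, still need 119.0 mg).
Take 1 serving of sweet potato: +31.0 mg vitamin C for $0.35 (total $2.15, still need 88.0 mg).
Take 3 servings of banana: +36.0 mg vitamin C for $1.20 (total $3.35, still need 52.0 mg).
Take 1.444 servings of spinach: +52.0 mg vitamin C for $1.81 (total $5.16, still need 0.0 mg).
Greedy by cheapest-per-mg is optimal for a single linear constraint, so the minimum cost is $5.16.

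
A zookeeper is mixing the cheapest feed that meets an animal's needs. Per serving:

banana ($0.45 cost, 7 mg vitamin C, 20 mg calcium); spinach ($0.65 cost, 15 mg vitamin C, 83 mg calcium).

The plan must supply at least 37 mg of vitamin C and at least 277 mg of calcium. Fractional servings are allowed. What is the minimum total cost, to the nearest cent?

The cheapest plan sits at a corner of the feasible region — with two constraints it uses at most two foods.
banana only: max(37/7, 277/20) = 13.85 servings → $6.23.
spinach only: max(37/15, 277/83) = 3.337 servings → $2.17.
banana + spinach: the both-tight solution has a negative serving — not a feasible corner.
So the least-cost plan costs $2.17.

$2.17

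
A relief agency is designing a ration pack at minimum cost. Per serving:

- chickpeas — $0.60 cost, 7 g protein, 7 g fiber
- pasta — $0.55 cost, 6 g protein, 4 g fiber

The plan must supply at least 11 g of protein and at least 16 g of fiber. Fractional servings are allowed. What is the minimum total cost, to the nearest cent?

The cheapest plan sits at a corner of the feasible region — with two constraints it uses at most two foods.
chickpeas only: max(11/7, 16/7) = 2.286 servings → $1.37.
pasta only: max(11/6, 16/4) = 4 servings → $2.20.
chickpeas + pasta: intersection lies outside the first quadrant.
The minimum over all feasible corners is $1.37.

$1.37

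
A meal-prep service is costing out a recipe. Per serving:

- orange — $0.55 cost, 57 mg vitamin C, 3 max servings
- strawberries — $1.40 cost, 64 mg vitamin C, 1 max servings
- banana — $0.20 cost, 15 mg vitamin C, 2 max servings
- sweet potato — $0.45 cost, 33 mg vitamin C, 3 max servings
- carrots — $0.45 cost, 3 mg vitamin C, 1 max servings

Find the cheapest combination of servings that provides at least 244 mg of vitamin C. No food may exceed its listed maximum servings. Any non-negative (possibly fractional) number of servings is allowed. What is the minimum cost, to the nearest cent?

$2.64

Cost per mg of vitamin C: orange $0.0096, banana $0.0133, sweet potato $0.0136, strawberries $0.0219, carrots $0.1500.
Take 3 servings of orange: +171.0 mg vitamin C for $1.65 (total $1.65, still need 73.0 mg).
Take 2 servings of banana: +30.0 mg vitamin C for $0.40 (total $2.05, still need 43.0 mg).
Take 1.303 servings of sweet potato: +43.0 mg vitamin C for $0.59 (total $2.64, still need 0.0 mg).
Greedy by cheapest-per-mg is optimal for a single linear constraint, so the minimum cost is $2.64.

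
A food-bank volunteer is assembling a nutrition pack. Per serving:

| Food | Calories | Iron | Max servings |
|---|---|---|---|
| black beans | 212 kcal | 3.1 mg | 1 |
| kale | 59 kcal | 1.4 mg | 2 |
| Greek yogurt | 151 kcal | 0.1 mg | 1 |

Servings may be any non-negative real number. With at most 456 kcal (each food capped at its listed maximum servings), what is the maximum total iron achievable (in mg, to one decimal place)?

6.0 mg

Iron per kcal: kale 0.02373, black beans 0.01462, Greek yogurt 0.0006623.
Take 2 servings of kale: uses 118 kcal, +2.8 mg iron (running total 2.8 mg).
Take 1 serving of black beans: uses 212 kcal, +3.1 mg iron (running total 5.9 mg).
Take 0.8344 servings of Greek yogurt: uses 126 kcal, +0.1 mg iron (running total 6.0 mg).
Greedy by best ratio exhausts the calories allowance optimally: 6.0 mg.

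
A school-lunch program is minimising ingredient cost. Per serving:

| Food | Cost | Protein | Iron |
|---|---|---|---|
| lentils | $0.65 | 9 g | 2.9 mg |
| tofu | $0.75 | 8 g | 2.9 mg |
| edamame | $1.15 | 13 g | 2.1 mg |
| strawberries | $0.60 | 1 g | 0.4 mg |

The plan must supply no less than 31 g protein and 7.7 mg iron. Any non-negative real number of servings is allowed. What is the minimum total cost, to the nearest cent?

$2.24

Compare the cost at each extreme point of the feasible region.
lentils only: max(31/9, 7.7/2.9) = 3.444 servings → $2.24.
tofu only: max(31/8, 7.7/2.9) = 3.875 servings → $2.91.
edamame only: max(31/13, 7.7/2.1) = 3.667 servings → $4.22.
strawberries only: max(31/1, 7.7/0.4) = 31 servings → $18.60.
lentils + tofu: the both-tight solution has a negative serving — not a feasible corner.
lentils + edamame with both tight: 1.862 servings and 1.096 servings → $2.47.
lentils + strawberries: intersection lies outside the first quadrant.
tofu + edamame with both tight: 1.675 servings and 1.354 servings → $2.81.
tofu + strawberries: intersection lies outside the first quadrant.
edamame + strawberries with both tight: 1.516 servings and 11.29 servings → $8.52.
So the least-cost plan costs $2.24.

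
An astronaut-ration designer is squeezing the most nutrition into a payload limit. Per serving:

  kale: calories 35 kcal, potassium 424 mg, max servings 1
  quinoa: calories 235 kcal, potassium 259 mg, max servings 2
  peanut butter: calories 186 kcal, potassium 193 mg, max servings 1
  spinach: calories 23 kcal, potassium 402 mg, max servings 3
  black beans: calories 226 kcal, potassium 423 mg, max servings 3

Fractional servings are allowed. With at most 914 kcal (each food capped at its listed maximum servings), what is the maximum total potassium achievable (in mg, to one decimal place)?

Potassium per kcal: spinach 17.48, kale 12.11, black beans 1.872, quinoa 1.102, peanut butter 1.038.
Take 3 servings of spinach: uses 69 kcal, +1206.0 mg potassium (running total 1206.0 mg).
Take 1 serving of kale: uses 35 kcal, +424.0 mg potassium (running total 1630.0 mg).
Take 3 servings of black beans: uses 678 kcal, +1269.0 mg potassium (running total 2899.0 mg).
Take 0.5617 servings of quinoa: uses 132 kcal, +145.5 mg potassium (running total 3044.5 mg).
Greedy by best ratio exhausts the calories allowance optimally: 3044.5 mg.

3044.5 mg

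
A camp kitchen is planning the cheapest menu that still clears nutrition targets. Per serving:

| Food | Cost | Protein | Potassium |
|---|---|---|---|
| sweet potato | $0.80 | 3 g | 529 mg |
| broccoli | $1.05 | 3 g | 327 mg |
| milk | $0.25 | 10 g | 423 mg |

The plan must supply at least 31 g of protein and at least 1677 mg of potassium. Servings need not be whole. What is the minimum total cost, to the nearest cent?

$0.99

Two binding constraints pin down two serving amounts, so the optimal mix uses at most two foods. The candidates are each food alone (scaled to the tighter of protein/potassium) and each pair with both constraints tight.
sweet potato only: max(31/3, 1677/529) = 10.33 servings → $8.27.
broccoli only: max(31/3, 1677/327) = 10.33 servings → $10.85.
milk only: max(31/10, 1677/423) = 3.965 servings → $0.99.
sweet potato + broccoli: the both-tight solution has a negative serving — not a feasible corner.
sweet potato + milk with both tight: 0.9095 servings and 2.827 servings → $1.43.
broccoli + milk with both tight: 1.828 servings and 2.552 servings → $2.56.
So the least-cost plan costs $0.99.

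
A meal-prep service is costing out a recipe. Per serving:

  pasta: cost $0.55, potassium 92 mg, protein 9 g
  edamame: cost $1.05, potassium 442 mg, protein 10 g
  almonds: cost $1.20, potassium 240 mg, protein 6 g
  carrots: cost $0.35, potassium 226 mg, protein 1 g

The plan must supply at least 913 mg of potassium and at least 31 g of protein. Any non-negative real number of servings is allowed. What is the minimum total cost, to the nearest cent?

$2.66

The cheapest plan sits at a corner of the feasible region — with two constraints it uses at most two foods.
pasta only: max(913/92, 31/9) = 9.924 servings → $5.46.
edamame only: max(913/442, 31/10) = 3.1 servings → $3.25.
almonds only: max(913/240, 31/6) = 5.167 servings → $6.20.
carrots only: max(913/226, 31/1) = 31 servings → $10.85.
pasta + edamame with both tight: 1.495 servings and 1.754 servings → $2.66.
pasta + almonds with both tight: 1.22 servings and 3.336 servings → $4.67.
pasta + carrots with both tight: 3.137 servings and 2.763 servings → $2.69.
edamame + almonds: intersection lies outside the first quadrant.
edamame + carrots with both targets exact would need a negative amount; discard.
almonds + carrots: intersection lies outside the first quadrant.
Cheapest feasible corner: $2.66.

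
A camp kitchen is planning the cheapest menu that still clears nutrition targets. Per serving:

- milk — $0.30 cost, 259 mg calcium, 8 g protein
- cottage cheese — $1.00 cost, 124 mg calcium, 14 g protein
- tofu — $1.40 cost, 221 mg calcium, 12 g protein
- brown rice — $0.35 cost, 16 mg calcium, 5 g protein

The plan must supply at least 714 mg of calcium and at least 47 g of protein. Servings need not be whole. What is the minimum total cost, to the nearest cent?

Compare the cost at each extreme point of the feasible region.
milk only: max(714/259, 47/8) = 5.875 servings → $1.76.
cottage cheese only: max(714/124, 47/14) = 5.758 servings → $5.76.
tofu only: max(714/221, 47/12) = 3.917 servings → $5.48.
brown rice only: max(714/16, 47/5) = 44.62 servings → $15.62.
milk + cottage cheese with both tight: 1.582 servings and 2.453 servings → $2.93.
milk + tofu with both targets exact would need a negative amount; discard.
milk + brown rice with both tight: 2.415 servings and 5.536 servings → $2.66.
cottage cheese + tofu with both tight: 1.133 servings and 2.595 servings → $4.77.
cottage cheese + brown rice: the both-tight solution has a negative serving — not a feasible corner.
tofu + brown rice with both tight: 3.087 servings and 1.992 servings → $5.02.
Cheapest feasible corner: $1.76.

$1.76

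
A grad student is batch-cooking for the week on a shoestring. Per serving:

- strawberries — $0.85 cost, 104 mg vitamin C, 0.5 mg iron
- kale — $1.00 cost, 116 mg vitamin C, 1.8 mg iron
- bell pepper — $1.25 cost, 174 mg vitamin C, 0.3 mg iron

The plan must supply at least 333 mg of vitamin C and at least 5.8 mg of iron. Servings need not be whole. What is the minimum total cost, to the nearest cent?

$3.22

With two linear requirements the optimum uses one or two foods; enumerate the corners.
strawberries only: max(333/104, 5.8/0.5) = 11.6 servings → $9.86.
kale only: max(333/116, 5.8/1.8) = 3.222 servings → $3.22.
bell pepper only: max(333/174, 5.8/0.3) = 19.33 servings → $24.17.
strawberries + kale with both targets exact would need a negative amount; discard.
strawberries + bell pepper with both targets exact would need a negative amount; discard.
kale + bell pepper with both targets exact would need a negative amount; discard.
So the least-cost plan costs $3.22.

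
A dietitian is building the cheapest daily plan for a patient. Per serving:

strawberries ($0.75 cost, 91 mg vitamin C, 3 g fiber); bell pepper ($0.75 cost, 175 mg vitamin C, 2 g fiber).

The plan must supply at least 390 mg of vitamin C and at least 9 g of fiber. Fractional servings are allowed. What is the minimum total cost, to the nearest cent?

Compare the cost at each extreme point of the feasible region.
strawberries only: max(390/91, 9/3) = 4.286 servings → $3.21.
bell pepper only: max(390/175, 9/2) = 4.5 servings → $3.38.
strawberries + bell pepper with both tight: 2.318 servings and 1.023 servings → $2.51.
The minimum over all feasible corners is $2.51.

$2.51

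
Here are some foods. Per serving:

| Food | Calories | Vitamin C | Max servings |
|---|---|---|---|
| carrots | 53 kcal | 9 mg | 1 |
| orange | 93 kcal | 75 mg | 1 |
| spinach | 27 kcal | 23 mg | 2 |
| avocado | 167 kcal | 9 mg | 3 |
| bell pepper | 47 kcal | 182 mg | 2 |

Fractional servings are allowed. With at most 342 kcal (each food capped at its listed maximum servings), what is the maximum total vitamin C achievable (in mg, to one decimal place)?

Vitamin C per kcal: bell pepper 3.872, spinach 0.8519, orange 0.8065, carrots 0.1698, avocado 0.05389.
Take 2 servings of bell pepper: uses 94 kcal, +364.0 mg vitamin C (running total 364.0 mg).
Take 2 servings of spinach: uses 54 kcal, +46.0 mg vitamin C (running total 410.0 mg).
Take 1 serving of orange: uses 93 kcal, +75.0 mg vitamin C (running total 485.0 mg).
Take 1 serving of carrots: uses 53 kcal, +9.0 mg vitamin C (running total 494.0 mg).
Take 0.2874 servings of avocado: uses 48 kcal, +2.6 mg vitamin C (running total 496.6 mg).
Filling greedily by vitamin C-per-kcal is optimal for one linear limit, giving 496.6 mg.

496.6 mg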